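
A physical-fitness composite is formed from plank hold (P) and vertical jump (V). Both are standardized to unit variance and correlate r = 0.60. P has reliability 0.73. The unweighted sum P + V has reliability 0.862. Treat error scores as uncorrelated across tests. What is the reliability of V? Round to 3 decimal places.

Var(P+V) = 2 + 2·0.60 = 3.200.
True-score variance = ρ_P + ρ_V + 2·0.60, so 0.862 = (0.73 + ρ_V + 1.20) / 3.200.
ρ_V = 0.862·3.200 − 0.73 − 1.20 = 0.828.

0.828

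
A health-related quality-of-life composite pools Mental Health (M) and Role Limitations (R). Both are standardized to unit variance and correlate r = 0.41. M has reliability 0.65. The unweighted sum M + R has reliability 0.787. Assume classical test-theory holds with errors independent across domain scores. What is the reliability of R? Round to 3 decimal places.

Var(M+R) = 2 + 2·0.41 = 2.820.
True-score variance = ρ_M + ρ_R + 2·0.41, so 0.787 = (0.65 + ρ_R + 0.82) / 2.820.
ρ_R = 0.787·2.820 − 0.65 − 0.82 = 0.749.

0.749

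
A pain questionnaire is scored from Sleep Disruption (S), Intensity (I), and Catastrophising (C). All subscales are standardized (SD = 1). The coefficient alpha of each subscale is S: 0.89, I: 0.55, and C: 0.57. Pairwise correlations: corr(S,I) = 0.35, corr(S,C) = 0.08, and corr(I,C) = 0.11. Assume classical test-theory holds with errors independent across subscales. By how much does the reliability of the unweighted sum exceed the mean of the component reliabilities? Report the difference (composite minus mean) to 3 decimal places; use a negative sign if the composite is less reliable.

0.087

Var(sum) = 3 + 1.08 = 4.08; true-score variance = 2.01 + 1.08 = 3.09; composite reliability = 0.7574.
Mean component reliability = 0.6700.
Difference = 0.7574 − 0.6700 = 0.087.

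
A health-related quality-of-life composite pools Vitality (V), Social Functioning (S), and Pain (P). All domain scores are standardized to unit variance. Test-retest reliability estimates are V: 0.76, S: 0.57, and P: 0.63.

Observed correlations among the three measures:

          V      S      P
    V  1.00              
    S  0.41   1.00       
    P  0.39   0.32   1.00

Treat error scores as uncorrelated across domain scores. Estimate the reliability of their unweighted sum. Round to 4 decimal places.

0.8015

Var(V+S+P) = 3 + 2·[0.41 + 0.39 + 0.32] = 3 + 2.24 = 5.24.
Under uncorrelated errors the observed covariances equal the true-score covariances, so only the own-variance terms attenuate.
True-score variance = [0.76 + 0.57 + 0.63] + 2.24 = 1.96 + 2.24 = 4.2.
Reliability = 4.2 / 5.24 = 0.8015.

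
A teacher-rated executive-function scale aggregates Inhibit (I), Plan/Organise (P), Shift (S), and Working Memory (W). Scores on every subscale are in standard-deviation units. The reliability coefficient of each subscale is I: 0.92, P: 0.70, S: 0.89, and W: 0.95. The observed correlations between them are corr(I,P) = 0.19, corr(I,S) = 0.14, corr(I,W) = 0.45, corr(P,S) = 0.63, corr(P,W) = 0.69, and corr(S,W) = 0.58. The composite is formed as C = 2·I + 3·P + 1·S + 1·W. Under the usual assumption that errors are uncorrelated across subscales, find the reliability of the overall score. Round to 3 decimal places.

0.889

Var(C) = 2² + 3² + 1 + 1 + 2·[6·0.19 + 2·0.14 + 2·0.45 + 3·0.63 + 3·0.69 + 0.58] = 15 + 13.72 = 28.72.
Under uncorrelated errors the observed covariances equal the true-score covariances, so only the own-variance terms attenuate.
True-score variance = [2²·0.92 + 3²·0.70 + 0.89 + 0.95] + 13.72 = 11.82 + 13.72 = 25.54.
Reliability = 25.54 / 28.72 = 0.889.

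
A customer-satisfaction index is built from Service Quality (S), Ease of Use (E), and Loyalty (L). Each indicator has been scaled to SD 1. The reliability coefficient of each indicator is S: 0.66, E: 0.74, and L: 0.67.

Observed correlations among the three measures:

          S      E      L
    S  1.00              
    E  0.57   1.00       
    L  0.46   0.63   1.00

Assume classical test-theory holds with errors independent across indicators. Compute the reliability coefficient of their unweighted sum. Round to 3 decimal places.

Var(S+E+L) = 3 + 2·[0.57 + 0.46 + 0.63] = 3 + 3.32 = 6.32.
With uncorrelated errors the cross-covariances are all true-score covariance, so they carry over unchanged; only the diagonal terms shrink to ρᵢσᵢ².
True-score variance = [0.66 + 0.74 + 0.67] + 3.32 = 2.07 + 3.32 = 5.39.
Reliability = 5.39 / 6.32 = 0.853.

0.853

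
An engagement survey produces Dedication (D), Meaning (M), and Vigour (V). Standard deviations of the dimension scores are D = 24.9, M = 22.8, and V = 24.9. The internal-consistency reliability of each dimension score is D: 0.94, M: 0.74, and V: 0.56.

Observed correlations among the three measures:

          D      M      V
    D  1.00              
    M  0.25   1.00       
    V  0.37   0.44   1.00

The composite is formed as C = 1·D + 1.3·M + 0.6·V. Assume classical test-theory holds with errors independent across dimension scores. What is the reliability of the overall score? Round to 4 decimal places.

Var(C) = 24.9² + 1.3²·22.8² + 0.6²·24.9² + 2·[1.3·24.9·22.8·0.25 + 0.6·24.9·24.9·0.37 + 0.78·22.8·24.9·0.44] = 1721.74 + 1033.99 = 2755.73.
With uncorrelated errors the cross-covariances are all true-score covariance, so they carry over unchanged; only the diagonal terms shrink to ρᵢσᵢ².
True-score variance = [24.9²·0.94 + 1.3²·22.8²·0.74 + 0.6²·24.9²·0.56] + 1033.99 = 1357.92 + 1033.99 = 2391.9.
Reliability = 2391.9 / 2755.73 = 0.8680.

0.8680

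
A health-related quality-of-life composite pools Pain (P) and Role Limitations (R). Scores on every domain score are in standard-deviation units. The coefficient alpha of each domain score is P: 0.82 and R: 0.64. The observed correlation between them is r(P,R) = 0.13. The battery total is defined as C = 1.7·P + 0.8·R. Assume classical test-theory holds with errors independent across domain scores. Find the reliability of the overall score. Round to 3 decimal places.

0.807

Var(C) = 1.7² + 0.8² + 2·[1.36·0.13] = 3.53 + 0.3536 = 3.8836.
Under uncorrelated errors the observed covariances equal the true-score covariances, so only the own-variance terms attenuate.
True-score variance = [1.7²·0.82 + 0.8²·0.64] + 0.3536 = 2.7794 + 0.3536 = 3.133.
Reliability = 3.133 / 3.8836 = 0.807.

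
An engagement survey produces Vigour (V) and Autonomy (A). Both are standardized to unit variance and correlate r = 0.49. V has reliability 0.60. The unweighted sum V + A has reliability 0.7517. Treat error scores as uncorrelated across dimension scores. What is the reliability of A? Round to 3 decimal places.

Var(V+A) = 2 + 2·0.49 = 2.980.
True-score variance = ρ_V + ρ_A + 2·0.49, so 0.7517 = (0.60 + ρ_A + 0.98) / 2.980.
ρ_A = 0.7517·2.980 − 0.60 − 0.98 = 0.660.

0.660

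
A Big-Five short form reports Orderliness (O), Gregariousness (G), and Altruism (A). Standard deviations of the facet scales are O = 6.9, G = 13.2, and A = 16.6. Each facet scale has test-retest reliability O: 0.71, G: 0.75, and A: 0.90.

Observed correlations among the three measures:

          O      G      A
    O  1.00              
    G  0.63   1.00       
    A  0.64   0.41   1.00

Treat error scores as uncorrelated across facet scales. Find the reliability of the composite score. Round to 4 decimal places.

0.9095

Var(O+G+A) = 6.9² + 13.2² + 16.6² + 2·[6.9·13.2·0.63 + 6.9·16.6·0.64 + 13.2·16.6·0.41] = 497.41 + 441.05 = 938.46.
Because errors are independent across components, Cov(Tᵢ,Tⱼ) = Cov(Xᵢ,Xⱼ); the off-diagonal part of the true-score variance is the same as above.
True-score variance = [6.9²·0.71 + 13.2²·0.75 + 16.6²·0.90] + 441.05 = 412.487 + 441.05 = 853.538.
Reliability = 853.538 / 938.46 = 0.9095.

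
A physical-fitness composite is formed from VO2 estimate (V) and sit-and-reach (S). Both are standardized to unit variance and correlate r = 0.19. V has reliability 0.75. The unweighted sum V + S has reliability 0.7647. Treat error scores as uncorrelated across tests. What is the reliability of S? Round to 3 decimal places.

Var(V+S) = 2 + 2·0.19 = 2.380.
True-score variance = ρ_V + ρ_S + 2·0.19, so 0.7647 = (0.75 + ρ_S + 0.38) / 2.380.
ρ_S = 0.7647·2.380 − 0.75 − 0.38 = 0.690.

0.690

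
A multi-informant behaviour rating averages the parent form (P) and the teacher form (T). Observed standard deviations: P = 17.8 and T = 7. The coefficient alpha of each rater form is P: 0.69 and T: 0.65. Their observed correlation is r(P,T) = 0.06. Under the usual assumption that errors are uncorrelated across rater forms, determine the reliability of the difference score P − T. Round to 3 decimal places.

0.671

Var(P−T) = 17.8² + 7² − 2·17.8·7·0.06 = 365.84 − 14.952 = 350.888.
With uncorrelated errors the cross-covariances are all true-score covariance, so they carry over unchanged; only the diagonal terms shrink to ρᵢσᵢ².
True-score variance = [17.8²·0.69 + 7²·0.65] − 14.952 = 250.47 − 14.952 = 235.518.
Reliability = 235.518 / 350.888 = 0.671.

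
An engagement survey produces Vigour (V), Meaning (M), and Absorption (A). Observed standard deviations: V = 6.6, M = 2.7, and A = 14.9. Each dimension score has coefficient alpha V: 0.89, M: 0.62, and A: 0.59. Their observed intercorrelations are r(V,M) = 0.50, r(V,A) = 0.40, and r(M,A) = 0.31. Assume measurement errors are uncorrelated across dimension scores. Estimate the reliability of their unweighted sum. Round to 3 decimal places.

Var(V+M+A) = 6.6² + 2.7² + 14.9² + 2·[6.6·2.7·0.50 + 6.6·14.9·0.40 + 2.7·14.9·0.31] = 272.86 + 121.435 = 394.295.
Because errors are independent across components, Cov(Tᵢ,Tⱼ) = Cov(Xᵢ,Xⱼ); the off-diagonal part of the true-score variance is the same as above.
True-score variance = [6.6²·0.89 + 2.7²·0.62 + 14.9²·0.59] + 121.435 = 174.274 + 121.435 = 295.709.
Reliability = 295.709 / 394.295 = 0.750.

0.750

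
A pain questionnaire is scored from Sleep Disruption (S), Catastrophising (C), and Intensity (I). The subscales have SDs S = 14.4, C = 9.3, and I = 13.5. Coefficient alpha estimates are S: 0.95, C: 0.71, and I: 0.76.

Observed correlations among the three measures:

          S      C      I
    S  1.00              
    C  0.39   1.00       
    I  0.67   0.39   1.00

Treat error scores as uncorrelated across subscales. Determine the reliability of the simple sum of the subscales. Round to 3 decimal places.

0.916

Var(S+C+I) = 14.4² + 9.3² + 13.5² + 2·[14.4·9.3·0.39 + 14.4·13.5·0.67 + 9.3·13.5·0.39] = 476.1 + 462.883 = 938.983.
Under uncorrelated errors the observed covariances equal the true-score covariances, so only the own-variance terms attenuate.
True-score variance = [14.4²·0.95 + 9.3²·0.71 + 13.5²·0.76] + 462.883 = 396.91 + 462.883 = 859.793.
Reliability = 859.793 / 938.983 = 0.916.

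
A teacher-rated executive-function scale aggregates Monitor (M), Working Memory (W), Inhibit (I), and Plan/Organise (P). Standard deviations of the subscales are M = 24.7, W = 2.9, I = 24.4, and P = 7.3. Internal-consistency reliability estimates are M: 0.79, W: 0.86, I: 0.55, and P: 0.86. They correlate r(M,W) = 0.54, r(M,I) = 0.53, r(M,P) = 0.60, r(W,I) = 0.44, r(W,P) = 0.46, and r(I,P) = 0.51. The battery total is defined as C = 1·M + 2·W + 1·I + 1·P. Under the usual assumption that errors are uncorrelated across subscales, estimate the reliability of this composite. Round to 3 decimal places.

Var(C) = 24.7² + 2²·2.9² + 24.4² + 7.3² + 2·[2·24.7·2.9·0.54 + 24.7·24.4·0.53 + 24.7·7.3·0.60 + 2·2.9·24.4·0.44 + 2·2.9·7.3·0.46 + 24.4·7.3·0.51] = 1292.38 + 1355.11 = 2647.49.
Under uncorrelated errors the observed covariances equal the true-score covariances, so only the own-variance terms attenuate.
True-score variance = [24.7²·0.79 + 2²·2.9²·0.86 + 24.4²·0.55 + 7.3²·0.86] + 1355.11 = 884.179 + 1355.11 = 2239.29.
Reliability = 2239.29 / 2647.49 = 0.846.

0.846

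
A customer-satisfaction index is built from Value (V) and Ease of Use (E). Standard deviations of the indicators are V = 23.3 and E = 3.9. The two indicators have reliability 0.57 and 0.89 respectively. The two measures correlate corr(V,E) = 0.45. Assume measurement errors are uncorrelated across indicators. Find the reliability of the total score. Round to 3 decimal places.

Var(V+E) = 23.3² + 3.9² + 2·[23.3·3.9·0.45] = 558.1 + 81.783 = 639.883.
With uncorrelated errors the cross-covariances are all true-score covariance, so they carry over unchanged; only the diagonal terms shrink to ρᵢσᵢ².
True-score variance = [23.3²·0.57 + 3.9²·0.89] + 81.783 = 322.984 + 81.783 = 404.767.
Reliability = 404.767 / 639.883 = 0.633.

0.633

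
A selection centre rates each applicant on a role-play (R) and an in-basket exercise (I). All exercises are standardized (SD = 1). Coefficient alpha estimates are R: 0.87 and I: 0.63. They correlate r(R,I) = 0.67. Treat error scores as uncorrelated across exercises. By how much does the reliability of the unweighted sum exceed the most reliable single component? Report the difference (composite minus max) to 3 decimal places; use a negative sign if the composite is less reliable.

-0.020

Var(sum) = 2 + 1.34 = 3.34; true-score variance = 1.5 + 1.34 = 2.84; composite reliability = 0.8503.
Max component reliability = 0.8700.
Difference = 0.8503 − 0.8700 = -0.020.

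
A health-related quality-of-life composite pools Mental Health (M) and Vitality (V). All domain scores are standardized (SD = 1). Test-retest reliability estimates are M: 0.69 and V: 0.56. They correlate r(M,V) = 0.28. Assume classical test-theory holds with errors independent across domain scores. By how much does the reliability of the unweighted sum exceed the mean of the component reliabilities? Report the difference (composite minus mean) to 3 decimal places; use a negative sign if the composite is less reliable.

Var(sum) = 2 + 0.56 = 2.56; true-score variance = 1.25 + 0.56 = 1.81; composite reliability = 0.7070.
Mean component reliability = 0.6250.
Difference = 0.7070 − 0.6250 = 0.082.

0.082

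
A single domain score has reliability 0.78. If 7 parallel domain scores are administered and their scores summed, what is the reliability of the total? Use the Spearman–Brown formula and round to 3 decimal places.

ρ_k = kρ / (1 + (k−1)ρ) = 7·0.78 / (1 + 6·0.78) = 5.460 / 5.680 = 0.961.

0.961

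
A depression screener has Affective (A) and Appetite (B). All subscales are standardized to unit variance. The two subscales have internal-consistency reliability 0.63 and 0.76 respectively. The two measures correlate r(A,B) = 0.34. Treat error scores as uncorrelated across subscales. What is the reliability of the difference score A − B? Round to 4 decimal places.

0.5379

Var(A−B) = 1 + 1 − 2·0.34 = 2 − 0.68 = 1.32.
With uncorrelated errors the cross-covariances are all true-score covariance, so they carry over unchanged; only the diagonal terms shrink to ρᵢσᵢ².
True-score variance = [0.63 + 0.76] − 0.68 = 1.39 − 0.68 = 0.71.
Reliability = 0.71 / 1.32 = 0.5379.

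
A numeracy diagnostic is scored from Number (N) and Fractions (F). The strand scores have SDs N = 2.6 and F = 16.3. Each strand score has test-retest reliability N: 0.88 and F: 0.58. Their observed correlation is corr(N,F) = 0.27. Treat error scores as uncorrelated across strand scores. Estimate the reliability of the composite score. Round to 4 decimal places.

0.6194

Var(N+F) = 2.6² + 16.3² + 2·[2.6·16.3·0.27] = 272.45 + 22.8852 = 295.335.
With uncorrelated errors the cross-covariances are all true-score covariance, so they carry over unchanged; only the diagonal terms shrink to ρᵢσᵢ².
True-score variance = [2.6²·0.88 + 16.3²·0.58] + 22.8852 = 160.049 + 22.8852 = 182.934.
Reliability = 182.934 / 295.335 = 0.6194.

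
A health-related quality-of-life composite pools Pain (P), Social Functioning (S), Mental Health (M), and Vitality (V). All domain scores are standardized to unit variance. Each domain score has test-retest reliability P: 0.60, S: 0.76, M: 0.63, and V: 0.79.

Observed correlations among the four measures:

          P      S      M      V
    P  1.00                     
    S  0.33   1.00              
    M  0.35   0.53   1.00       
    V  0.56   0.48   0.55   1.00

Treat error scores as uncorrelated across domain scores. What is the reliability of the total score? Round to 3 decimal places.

0.873

Var(P+S+M+V) = 4 + 2·[0.33 + 0.35 + 0.56 + 0.53 + 0.48 + 0.55] = 4 + 5.6 = 9.6.
Under uncorrelated errors the observed covariances equal the true-score covariances, so only the own-variance terms attenuate.
True-score variance = [0.60 + 0.76 + 0.63 + 0.79] + 5.6 = 2.78 + 5.6 = 8.38.
Reliability = 8.38 / 9.6 = 0.873.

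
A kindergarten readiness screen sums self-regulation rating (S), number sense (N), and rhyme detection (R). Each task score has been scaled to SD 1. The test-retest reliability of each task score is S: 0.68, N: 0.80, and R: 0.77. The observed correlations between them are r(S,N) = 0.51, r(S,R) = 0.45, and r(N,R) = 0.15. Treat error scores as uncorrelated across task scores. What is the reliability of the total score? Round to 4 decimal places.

0.8563

Var(S+N+R) = 3 + 2·[0.51 + 0.45 + 0.15] = 3 + 2.22 = 5.22.
With uncorrelated errors the cross-covariances are all true-score covariance, so they carry over unchanged; only the diagonal terms shrink to ρᵢσᵢ².
True-score variance = [0.68 + 0.80 + 0.77] + 2.22 = 2.25 + 2.22 = 4.47.
Reliability = 4.47 / 5.22 = 0.8563.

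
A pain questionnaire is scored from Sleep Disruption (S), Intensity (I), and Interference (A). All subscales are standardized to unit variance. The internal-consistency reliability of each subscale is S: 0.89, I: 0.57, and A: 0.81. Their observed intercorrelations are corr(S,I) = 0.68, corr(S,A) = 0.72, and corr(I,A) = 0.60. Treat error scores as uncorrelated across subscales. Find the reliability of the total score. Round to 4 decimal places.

0.8957

Var(S+I+A) = 3 + 2·[0.68 + 0.72 + 0.60] = 3 + 4 = 7.
Because errors are independent across components, Cov(Tᵢ,Tⱼ) = Cov(Xᵢ,Xⱼ); the off-diagonal part of the true-score variance is the same as above.
True-score variance = [0.89 + 0.57 + 0.81] + 4 = 2.27 + 4 = 6.27.
Reliability = 6.27 / 7 = 0.8957.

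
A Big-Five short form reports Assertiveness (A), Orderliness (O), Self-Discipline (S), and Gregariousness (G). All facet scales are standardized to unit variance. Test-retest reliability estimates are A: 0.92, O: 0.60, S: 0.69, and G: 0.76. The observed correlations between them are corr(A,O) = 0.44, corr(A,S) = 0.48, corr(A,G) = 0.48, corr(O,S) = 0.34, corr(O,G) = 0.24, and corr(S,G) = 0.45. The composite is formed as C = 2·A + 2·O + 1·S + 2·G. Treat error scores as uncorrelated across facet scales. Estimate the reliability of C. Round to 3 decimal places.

0.883

Var(C) = 2² + 2² + 1 + 2² + 2·[4·0.44 + 2·0.48 + 4·0.48 + 2·0.34 + 4·0.24 + 2·0.45] = 13 + 14.36 = 27.36.
Under uncorrelated errors the observed covariances equal the true-score covariances, so only the own-variance terms attenuate.
True-score variance = [2²·0.92 + 2²·0.60 + 0.69 + 2²·0.76] + 14.36 = 9.81 + 14.36 = 24.17.
Reliability = 24.17 / 27.36 = 0.883.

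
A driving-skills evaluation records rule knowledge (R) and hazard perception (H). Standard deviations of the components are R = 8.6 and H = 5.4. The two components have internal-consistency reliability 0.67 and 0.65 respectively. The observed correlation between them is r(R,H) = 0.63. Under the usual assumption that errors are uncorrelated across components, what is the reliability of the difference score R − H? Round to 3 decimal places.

0.224

Var(R−H) = 8.6² + 5.4² − 2·8.6·5.4·0.63 = 103.12 − 58.5144 = 44.6056.
With uncorrelated errors the cross-covariances are all true-score covariance, so they carry over unchanged; only the diagonal terms shrink to ρᵢσᵢ².
True-score variance = [8.6²·0.67 + 5.4²·0.65] − 58.5144 = 68.5072 − 58.5144 = 9.9928.
Reliability = 9.9928 / 44.6056 = 0.224.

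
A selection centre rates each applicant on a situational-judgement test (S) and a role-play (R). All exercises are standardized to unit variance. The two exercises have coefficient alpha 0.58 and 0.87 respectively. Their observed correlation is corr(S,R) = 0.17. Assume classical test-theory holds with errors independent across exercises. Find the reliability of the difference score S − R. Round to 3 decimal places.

Var(S−R) = 1 + 1 − 2·0.17 = 2 − 0.34 = 1.66.
With uncorrelated errors the cross-covariances are all true-score covariance, so they carry over unchanged; only the diagonal terms shrink to ρᵢσᵢ².
True-score variance = [0.58 + 0.87] − 0.34 = 1.45 − 0.34 = 1.11.
Reliability = 1.11 / 1.66 = 0.669.

0.669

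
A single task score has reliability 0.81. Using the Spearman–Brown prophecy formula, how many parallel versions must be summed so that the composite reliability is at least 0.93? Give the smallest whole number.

k ≥ ρ*(1−ρ₁)/(ρ₁(1−ρ*)) = 0.93·0.19 / (0.81·0.07) = 3.116.
Smallest integer k = 4.

4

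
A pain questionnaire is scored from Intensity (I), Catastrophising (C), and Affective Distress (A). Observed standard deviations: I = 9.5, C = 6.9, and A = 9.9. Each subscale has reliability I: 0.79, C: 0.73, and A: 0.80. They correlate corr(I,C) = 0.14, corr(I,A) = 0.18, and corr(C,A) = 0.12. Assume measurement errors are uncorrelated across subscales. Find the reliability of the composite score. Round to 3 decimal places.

Var(I+C+A) = 9.5² + 6.9² + 9.9² + 2·[9.5·6.9·0.14 + 9.5·9.9·0.18 + 6.9·9.9·0.12] = 235.87 + 68.6064 = 304.476.
Because errors are independent across components, Cov(Tᵢ,Tⱼ) = Cov(Xᵢ,Xⱼ); the off-diagonal part of the true-score variance is the same as above.
True-score variance = [9.5²·0.79 + 6.9²·0.73 + 9.9²·0.80] + 68.6064 = 184.461 + 68.6064 = 253.067.
Reliability = 253.067 / 304.476 = 0.831.

0.831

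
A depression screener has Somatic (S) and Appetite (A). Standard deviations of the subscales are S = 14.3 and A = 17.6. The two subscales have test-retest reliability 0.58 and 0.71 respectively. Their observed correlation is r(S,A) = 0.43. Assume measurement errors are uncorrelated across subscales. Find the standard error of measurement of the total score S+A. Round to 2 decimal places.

13.26

Var(total) = 514.25 + 216.445 = 730.695.
True-score variance = 338.534 + 216.445 = 554.979, so reliability = 0.7595.
Error variance = 730.695 − 554.979 = 175.716; SEM = √175.716 = 13.26.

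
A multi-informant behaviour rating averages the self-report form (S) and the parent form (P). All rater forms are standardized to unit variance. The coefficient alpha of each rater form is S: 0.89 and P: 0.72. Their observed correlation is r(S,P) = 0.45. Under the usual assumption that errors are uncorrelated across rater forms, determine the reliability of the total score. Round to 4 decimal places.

0.8655

Var(S+P) = 2 + 2·[0.45] = 2 + 0.9 = 2.9.
With uncorrelated errors the cross-covariances are all true-score covariance, so they carry over unchanged; only the diagonal terms shrink to ρᵢσᵢ².
True-score variance = [0.89 + 0.72] + 0.9 = 1.61 + 0.9 = 2.51.
Reliability = 2.51 / 2.9 = 0.8655.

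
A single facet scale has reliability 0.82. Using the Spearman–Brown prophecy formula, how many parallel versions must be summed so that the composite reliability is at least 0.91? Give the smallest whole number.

3

k ≥ ρ*(1−ρ₁)/(ρ₁(1−ρ*)) = 0.91·0.18 / (0.82·0.09) = 2.220.
Smallest integer k = 3.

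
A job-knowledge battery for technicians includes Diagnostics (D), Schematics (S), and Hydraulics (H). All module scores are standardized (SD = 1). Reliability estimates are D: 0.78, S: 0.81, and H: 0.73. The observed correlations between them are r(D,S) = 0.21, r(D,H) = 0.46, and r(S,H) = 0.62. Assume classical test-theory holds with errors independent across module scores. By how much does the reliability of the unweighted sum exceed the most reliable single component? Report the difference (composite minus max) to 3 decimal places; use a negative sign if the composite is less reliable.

Var(sum) = 3 + 2.58 = 5.58; true-score variance = 2.32 + 2.58 = 4.9; composite reliability = 0.8781.
Max component reliability = 0.8100.
Difference = 0.8781 − 0.8100 = 0.068.

0.068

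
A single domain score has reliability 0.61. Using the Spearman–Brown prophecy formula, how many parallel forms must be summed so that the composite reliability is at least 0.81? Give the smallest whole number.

3

k ≥ ρ*(1−ρ₁)/(ρ₁(1−ρ*)) = 0.81·0.39 / (0.61·0.19) = 2.726.
Smallest integer k = 3.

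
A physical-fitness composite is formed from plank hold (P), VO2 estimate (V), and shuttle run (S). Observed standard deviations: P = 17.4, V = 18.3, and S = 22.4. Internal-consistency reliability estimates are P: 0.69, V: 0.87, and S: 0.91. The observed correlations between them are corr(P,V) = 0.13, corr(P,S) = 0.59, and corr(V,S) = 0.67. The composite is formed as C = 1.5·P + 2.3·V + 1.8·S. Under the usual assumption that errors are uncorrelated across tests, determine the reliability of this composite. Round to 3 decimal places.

Var(C) = 1.5²·17.4² + 2.3²·18.3² + 1.8²·22.4² + 2·[3.45·17.4·18.3·0.13 + 2.7·17.4·22.4·0.59 + 4.14·18.3·22.4·0.67] = 4078.48 + 3801.47 = 7879.95.
Because errors are independent across components, Cov(Tᵢ,Tⱼ) = Cov(Xᵢ,Xⱼ); the off-diagonal part of the true-score variance is the same as above.
True-score variance = [1.5²·17.4²·0.69 + 2.3²·18.3²·0.87 + 1.8²·22.4²·0.91] + 3801.47 = 3490.69 + 3801.47 = 7292.16.
Reliability = 7292.16 / 7879.95 = 0.925.

0.925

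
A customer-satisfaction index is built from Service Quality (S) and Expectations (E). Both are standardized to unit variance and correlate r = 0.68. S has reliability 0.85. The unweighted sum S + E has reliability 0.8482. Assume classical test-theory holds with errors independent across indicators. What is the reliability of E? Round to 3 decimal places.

Var(S+E) = 2 + 2·0.68 = 3.360.
True-score variance = ρ_S + ρ_E + 2·0.68, so 0.8482 = (0.85 + ρ_E + 1.36) / 3.360.
ρ_E = 0.8482·3.360 − 0.85 − 1.36 = 0.640.

0.640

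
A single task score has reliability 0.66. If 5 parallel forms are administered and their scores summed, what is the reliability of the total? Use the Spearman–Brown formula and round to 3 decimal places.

0.907

ρ_k = kρ / (1 + (k−1)ρ) = 5·0.66 / (1 + 4·0.66) = 3.300 / 3.640 = 0.907.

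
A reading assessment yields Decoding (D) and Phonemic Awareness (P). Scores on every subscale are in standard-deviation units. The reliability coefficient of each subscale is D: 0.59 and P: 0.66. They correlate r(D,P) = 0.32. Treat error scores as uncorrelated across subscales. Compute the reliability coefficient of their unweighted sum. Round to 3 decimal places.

Var(D+P) = 2 + 2·[0.32] = 2 + 0.64 = 2.64.
Under uncorrelated errors the observed covariances equal the true-score covariances, so only the own-variance terms attenuate.
True-score variance = [0.59 + 0.66] + 0.64 = 1.25 + 0.64 = 1.89.
Reliability = 1.89 / 2.64 = 0.716.

0.716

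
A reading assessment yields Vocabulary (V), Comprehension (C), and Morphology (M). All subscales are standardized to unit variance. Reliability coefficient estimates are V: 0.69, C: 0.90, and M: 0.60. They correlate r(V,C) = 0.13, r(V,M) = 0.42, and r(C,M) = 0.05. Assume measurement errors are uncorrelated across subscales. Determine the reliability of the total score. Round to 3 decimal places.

Var(V+C+M) = 3 + 2·[0.13 + 0.42 + 0.05] = 3 + 1.2 = 4.2.
With uncorrelated errors the cross-covariances are all true-score covariance, so they carry over unchanged; only the diagonal terms shrink to ρᵢσᵢ².
True-score variance = [0.69 + 0.90 + 0.60] + 1.2 = 2.19 + 1.2 = 3.39.
Reliability = 3.39 / 4.2 = 0.807.

0.807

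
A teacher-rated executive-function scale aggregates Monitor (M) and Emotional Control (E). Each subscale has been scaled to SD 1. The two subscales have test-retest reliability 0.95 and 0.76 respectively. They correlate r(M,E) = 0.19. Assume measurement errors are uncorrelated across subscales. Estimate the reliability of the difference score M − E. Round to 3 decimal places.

0.821

Var(M−E) = 1 + 1 − 2·0.19 = 2 − 0.38 = 1.62.
Under uncorrelated errors the observed covariances equal the true-score covariances, so only the own-variance terms attenuate.
True-score variance = [0.95 + 0.76] − 0.38 = 1.71 − 0.38 = 1.33.
Reliability = 1.33 / 1.62 = 0.821.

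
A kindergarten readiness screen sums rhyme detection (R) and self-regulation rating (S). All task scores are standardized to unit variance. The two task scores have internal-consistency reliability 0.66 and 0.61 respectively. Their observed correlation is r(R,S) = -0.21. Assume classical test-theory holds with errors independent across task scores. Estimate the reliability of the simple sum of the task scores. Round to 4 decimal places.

0.5380

Var(R+S) = 2 + 2·[(-0.21)] = 2 − 0.42 = 1.58.
Because errors are independent across components, Cov(Tᵢ,Tⱼ) = Cov(Xᵢ,Xⱼ); the off-diagonal part of the true-score variance is the same as above.
True-score variance = [0.66 + 0.61] − 0.42 = 1.27 − 0.42 = 0.85.
Reliability = 0.85 / 1.58 = 0.5380.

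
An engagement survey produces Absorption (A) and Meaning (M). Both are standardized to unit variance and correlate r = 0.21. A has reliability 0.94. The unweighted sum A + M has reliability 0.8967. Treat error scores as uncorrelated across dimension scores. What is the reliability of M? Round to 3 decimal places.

Var(A+M) = 2 + 2·0.21 = 2.420.
True-score variance = ρ_A + ρ_M + 2·0.21, so 0.8967 = (0.94 + ρ_M + 0.42) / 2.420.
ρ_M = 0.8967·2.420 − 0.94 − 0.42 = 0.810.

0.810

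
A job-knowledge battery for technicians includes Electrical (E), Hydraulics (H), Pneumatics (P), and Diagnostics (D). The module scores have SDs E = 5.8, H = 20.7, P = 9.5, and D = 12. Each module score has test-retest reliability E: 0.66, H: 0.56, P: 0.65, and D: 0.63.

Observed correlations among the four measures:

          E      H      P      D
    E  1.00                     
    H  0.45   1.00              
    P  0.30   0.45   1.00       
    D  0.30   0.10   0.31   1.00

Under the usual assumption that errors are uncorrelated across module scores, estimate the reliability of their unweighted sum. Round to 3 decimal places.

0.758

Var(E+H+P+D) = 5.8² + 20.7² + 9.5² + 12² + 2·[5.8·20.7·0.45 + 5.8·9.5·0.30 + 5.8·12·0.30 + 20.7·9.5·0.45 + 20.7·12·0.10 + 9.5·12·0.31] = 696.38 + 480.219 = 1176.6.
With uncorrelated errors the cross-covariances are all true-score covariance, so they carry over unchanged; only the diagonal terms shrink to ρᵢσᵢ².
True-score variance = [5.8²·0.66 + 20.7²·0.56 + 9.5²·0.65 + 12²·0.63] + 480.219 = 411.539 + 480.219 = 891.758.
Reliability = 891.758 / 1176.6 = 0.758.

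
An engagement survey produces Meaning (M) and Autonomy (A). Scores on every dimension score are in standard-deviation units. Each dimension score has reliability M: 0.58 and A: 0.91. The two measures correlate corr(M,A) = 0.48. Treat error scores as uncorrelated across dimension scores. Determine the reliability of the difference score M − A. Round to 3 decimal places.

Var(M−A) = 1 + 1 − 2·0.48 = 2 − 0.96 = 1.04.
Because errors are independent across components, Cov(Tᵢ,Tⱼ) = Cov(Xᵢ,Xⱼ); the off-diagonal part of the true-score variance is the same as above.
True-score variance = [0.58 + 0.91] − 0.96 = 1.49 − 0.96 = 0.53.
Reliability = 0.53 / 1.04 = 0.510.

0.510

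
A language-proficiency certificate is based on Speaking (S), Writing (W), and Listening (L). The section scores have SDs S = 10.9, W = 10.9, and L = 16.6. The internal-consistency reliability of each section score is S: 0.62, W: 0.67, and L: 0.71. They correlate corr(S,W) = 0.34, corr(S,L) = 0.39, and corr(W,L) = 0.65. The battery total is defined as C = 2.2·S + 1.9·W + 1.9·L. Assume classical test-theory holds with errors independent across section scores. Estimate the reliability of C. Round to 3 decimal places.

Var(C) = 2.2²·10.9² + 1.9²·10.9² + 1.9²·16.6² + 2·[4.18·10.9·10.9·0.34 + 4.18·10.9·16.6·0.39 + 3.61·10.9·16.6·0.65] = 1998.72 + 1776.79 = 3775.51.
Under uncorrelated errors the observed covariances equal the true-score covariances, so only the own-variance terms attenuate.
True-score variance = [2.2²·10.9²·0.62 + 1.9²·10.9²·0.67 + 1.9²·16.6²·0.71] + 1776.79 = 1350.18 + 1776.79 = 3126.97.
Reliability = 3126.97 / 3775.51 = 0.828.

0.828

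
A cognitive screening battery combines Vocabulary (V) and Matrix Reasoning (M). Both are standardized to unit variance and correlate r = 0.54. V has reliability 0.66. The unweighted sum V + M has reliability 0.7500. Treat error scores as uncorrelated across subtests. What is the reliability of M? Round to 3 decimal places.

0.570

Var(V+M) = 2 + 2·0.54 = 3.080.
True-score variance = ρ_V + ρ_M + 2·0.54, so 0.7500 = (0.66 + ρ_M + 1.08) / 3.080.
ρ_M = 0.7500·3.080 − 0.66 − 1.08 = 0.570.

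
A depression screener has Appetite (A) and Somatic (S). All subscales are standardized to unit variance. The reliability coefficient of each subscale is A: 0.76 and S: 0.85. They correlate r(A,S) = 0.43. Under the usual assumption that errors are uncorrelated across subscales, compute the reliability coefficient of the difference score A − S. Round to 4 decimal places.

Var(A−S) = 1 + 1 − 2·0.43 = 2 − 0.86 = 1.14.
With uncorrelated errors the cross-covariances are all true-score covariance, so they carry over unchanged; only the diagonal terms shrink to ρᵢσᵢ².
True-score variance = [0.76 + 0.85] − 0.86 = 1.61 − 0.86 = 0.75.
Reliability = 0.75 / 1.14 = 0.6579.

0.6579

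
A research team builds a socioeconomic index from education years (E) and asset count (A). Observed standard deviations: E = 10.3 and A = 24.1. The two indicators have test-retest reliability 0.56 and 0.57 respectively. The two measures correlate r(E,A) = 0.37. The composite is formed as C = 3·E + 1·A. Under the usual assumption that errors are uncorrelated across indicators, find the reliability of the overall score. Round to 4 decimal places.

Var(C) = 3²·10.3² + 24.1² + 2·[3·10.3·24.1·0.37] = 1535.62 + 551.071 = 2086.69.
Because errors are independent across components, Cov(Tᵢ,Tⱼ) = Cov(Xᵢ,Xⱼ); the off-diagonal part of the true-score variance is the same as above.
True-score variance = [3²·10.3²·0.56 + 24.1²·0.57] + 551.071 = 865.755 + 551.071 = 1416.83.
Reliability = 1416.83 / 2086.69 = 0.6790.

0.6790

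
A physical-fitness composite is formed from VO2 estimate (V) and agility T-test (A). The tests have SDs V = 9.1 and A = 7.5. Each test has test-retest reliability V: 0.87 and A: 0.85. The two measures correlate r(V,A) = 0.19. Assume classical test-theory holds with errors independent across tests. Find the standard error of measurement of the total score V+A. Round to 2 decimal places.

4.38

Var(total) = 139.06 + 25.935 = 164.995.
True-score variance = 119.857 + 25.935 = 145.792, so reliability = 0.8836.
Error variance = 164.995 − 145.792 = 19.2028; SEM = √19.2028 = 4.38.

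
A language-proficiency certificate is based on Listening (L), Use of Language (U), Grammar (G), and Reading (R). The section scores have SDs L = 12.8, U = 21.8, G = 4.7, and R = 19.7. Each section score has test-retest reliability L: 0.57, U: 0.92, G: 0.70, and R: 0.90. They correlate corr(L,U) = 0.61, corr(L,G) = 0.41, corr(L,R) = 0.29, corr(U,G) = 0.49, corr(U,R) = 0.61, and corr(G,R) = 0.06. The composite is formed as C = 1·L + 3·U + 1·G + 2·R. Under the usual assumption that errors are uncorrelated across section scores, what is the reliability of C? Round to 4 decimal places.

Var(C) = 12.8² + 3²·21.8² + 4.7² + 2²·19.7² + 2·[3·12.8·21.8·0.61 + 12.8·4.7·0.41 + 2·12.8·19.7·0.29 + 3·21.8·4.7·0.49 + 6·21.8·19.7·0.61 + 2·4.7·19.7·0.06] = 6015.45 + 4830.22 = 10845.7.
Under uncorrelated errors the observed covariances equal the true-score covariances, so only the own-variance terms attenuate.
True-score variance = [12.8²·0.57 + 3²·21.8²·0.92 + 4.7²·0.70 + 2²·19.7²·0.90] + 4830.22 = 5440.96 + 4830.22 = 10271.2.
Reliability = 10271.2 / 10845.7 = 0.9470.

0.9470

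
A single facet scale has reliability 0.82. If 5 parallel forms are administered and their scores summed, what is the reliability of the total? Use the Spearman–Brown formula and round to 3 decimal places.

0.958

ρ_k = kρ / (1 + (k−1)ρ) = 5·0.82 / (1 + 4·0.82) = 4.100 / 4.280 = 0.958.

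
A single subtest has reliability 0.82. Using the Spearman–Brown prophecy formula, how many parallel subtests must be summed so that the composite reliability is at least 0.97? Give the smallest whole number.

k ≥ ρ*(1−ρ₁)/(ρ₁(1−ρ*)) = 0.97·0.18 / (0.82·0.03) = 7.098.
Smallest integer k = 8.

8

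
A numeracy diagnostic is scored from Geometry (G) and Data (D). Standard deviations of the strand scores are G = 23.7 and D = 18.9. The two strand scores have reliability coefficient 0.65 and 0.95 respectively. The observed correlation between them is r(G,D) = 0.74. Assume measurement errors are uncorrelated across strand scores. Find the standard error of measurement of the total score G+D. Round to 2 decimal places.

Var(total) = 918.9 + 662.936 = 1581.84.
True-score variance = 704.448 + 662.936 = 1367.38, so reliability = 0.8644.
Error variance = 1581.84 − 1367.38 = 214.452; SEM = √214.452 = 14.64.

14.64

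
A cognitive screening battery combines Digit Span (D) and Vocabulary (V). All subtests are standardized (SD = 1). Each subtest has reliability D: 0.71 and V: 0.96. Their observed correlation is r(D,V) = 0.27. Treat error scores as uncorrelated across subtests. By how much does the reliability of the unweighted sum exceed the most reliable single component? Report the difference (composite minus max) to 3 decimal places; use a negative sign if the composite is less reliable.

-0.090

Var(sum) = 2 + 0.54 = 2.54; true-score variance = 1.67 + 0.54 = 2.21; composite reliability = 0.8701.
Max component reliability = 0.9600.
Difference = 0.8701 − 0.9600 = -0.090.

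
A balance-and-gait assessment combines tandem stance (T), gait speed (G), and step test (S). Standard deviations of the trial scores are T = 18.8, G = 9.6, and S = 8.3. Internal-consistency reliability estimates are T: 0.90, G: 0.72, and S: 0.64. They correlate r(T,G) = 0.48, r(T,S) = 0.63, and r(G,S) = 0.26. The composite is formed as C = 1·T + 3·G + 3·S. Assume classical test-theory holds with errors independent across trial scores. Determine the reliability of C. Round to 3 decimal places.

0.851

Var(C) = 18.8² + 3²·9.6² + 3²·8.3² + 2·[3·18.8·9.6·0.48 + 3·18.8·8.3·0.63 + 9·9.6·8.3·0.26] = 1802.89 + 1482.52 = 3285.41.
Under uncorrelated errors the observed covariances equal the true-score covariances, so only the own-variance terms attenuate.
True-score variance = [18.8²·0.90 + 3²·9.6²·0.72 + 3²·8.3²·0.64] + 1482.52 = 1312.1 + 1482.52 = 2794.62.
Reliability = 2794.62 / 3285.41 = 0.851.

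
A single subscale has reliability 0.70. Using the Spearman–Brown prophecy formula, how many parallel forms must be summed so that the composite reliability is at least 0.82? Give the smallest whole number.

2

k ≥ ρ*(1−ρ₁)/(ρ₁(1−ρ*)) = 0.82·0.30 / (0.70·0.18) = 1.952.
Smallest integer k = 2.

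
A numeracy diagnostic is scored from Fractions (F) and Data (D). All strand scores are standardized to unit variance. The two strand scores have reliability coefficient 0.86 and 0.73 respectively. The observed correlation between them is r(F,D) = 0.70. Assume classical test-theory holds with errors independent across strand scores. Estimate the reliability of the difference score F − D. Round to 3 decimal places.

Var(F−D) = 1 + 1 − 2·0.70 = 2 − 1.4 = 0.6.
Under uncorrelated errors the observed covariances equal the true-score covariances, so only the own-variance terms attenuate.
True-score variance = [0.86 + 0.73] − 1.4 = 1.59 − 1.4 = 0.19.
Reliability = 0.19 / 0.6 = 0.317.

0.317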